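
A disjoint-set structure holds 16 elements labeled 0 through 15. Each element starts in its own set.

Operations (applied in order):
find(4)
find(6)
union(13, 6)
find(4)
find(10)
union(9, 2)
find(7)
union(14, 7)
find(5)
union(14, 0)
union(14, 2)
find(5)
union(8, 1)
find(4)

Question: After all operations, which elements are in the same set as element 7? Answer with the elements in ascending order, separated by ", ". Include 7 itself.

Answer: 0, 2, 7, 9, 14

Derivation:
Step 1: find(4) -> no change; set of 4 is {4}
Step 2: find(6) -> no change; set of 6 is {6}
Step 3: union(13, 6) -> merged; set of 13 now {6, 13}
Step 4: find(4) -> no change; set of 4 is {4}
Step 5: find(10) -> no change; set of 10 is {10}
Step 6: union(9, 2) -> merged; set of 9 now {2, 9}
Step 7: find(7) -> no change; set of 7 is {7}
Step 8: union(14, 7) -> merged; set of 14 now {7, 14}
Step 9: find(5) -> no change; set of 5 is {5}
Step 10: union(14, 0) -> merged; set of 14 now {0, 7, 14}
Step 11: union(14, 2) -> merged; set of 14 now {0, 2, 7, 9, 14}
Step 12: find(5) -> no change; set of 5 is {5}
Step 13: union(8, 1) -> merged; set of 8 now {1, 8}
Step 14: find(4) -> no change; set of 4 is {4}
Component of 7: {0, 2, 7, 9, 14}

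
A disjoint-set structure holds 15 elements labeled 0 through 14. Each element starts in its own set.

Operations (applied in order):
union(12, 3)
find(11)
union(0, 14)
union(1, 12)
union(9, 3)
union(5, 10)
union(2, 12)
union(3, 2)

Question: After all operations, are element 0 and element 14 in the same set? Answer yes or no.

Answer: yes

Derivation:
Step 1: union(12, 3) -> merged; set of 12 now {3, 12}
Step 2: find(11) -> no change; set of 11 is {11}
Step 3: union(0, 14) -> merged; set of 0 now {0, 14}
Step 4: union(1, 12) -> merged; set of 1 now {1, 3, 12}
Step 5: union(9, 3) -> merged; set of 9 now {1, 3, 9, 12}
Step 6: union(5, 10) -> merged; set of 5 now {5, 10}
Step 7: union(2, 12) -> merged; set of 2 now {1, 2, 3, 9, 12}
Step 8: union(3, 2) -> already same set; set of 3 now {1, 2, 3, 9, 12}
Set of 0: {0, 14}; 14 is a member.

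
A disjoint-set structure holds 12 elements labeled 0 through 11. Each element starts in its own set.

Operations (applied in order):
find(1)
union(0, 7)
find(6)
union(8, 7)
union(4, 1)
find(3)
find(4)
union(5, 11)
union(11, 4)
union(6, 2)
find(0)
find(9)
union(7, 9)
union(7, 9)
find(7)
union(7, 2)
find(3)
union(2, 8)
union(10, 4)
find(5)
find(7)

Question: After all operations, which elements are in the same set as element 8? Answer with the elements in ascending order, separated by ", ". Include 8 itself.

Step 1: find(1) -> no change; set of 1 is {1}
Step 2: union(0, 7) -> merged; set of 0 now {0, 7}
Step 3: find(6) -> no change; set of 6 is {6}
Step 4: union(8, 7) -> merged; set of 8 now {0, 7, 8}
Step 5: union(4, 1) -> merged; set of 4 now {1, 4}
Step 6: find(3) -> no change; set of 3 is {3}
Step 7: find(4) -> no change; set of 4 is {1, 4}
Step 8: union(5, 11) -> merged; set of 5 now {5, 11}
Step 9: union(11, 4) -> merged; set of 11 now {1, 4, 5, 11}
Step 10: union(6, 2) -> merged; set of 6 now {2, 6}
Step 11: find(0) -> no change; set of 0 is {0, 7, 8}
Step 12: find(9) -> no change; set of 9 is {9}
Step 13: union(7, 9) -> merged; set of 7 now {0, 7, 8, 9}
Step 14: union(7, 9) -> already same set; set of 7 now {0, 7, 8, 9}
Step 15: find(7) -> no change; set of 7 is {0, 7, 8, 9}
Step 16: union(7, 2) -> merged; set of 7 now {0, 2, 6, 7, 8, 9}
Step 17: find(3) -> no change; set of 3 is {3}
Step 18: union(2, 8) -> already same set; set of 2 now {0, 2, 6, 7, 8, 9}
Step 19: union(10, 4) -> merged; set of 10 now {1, 4, 5, 10, 11}
Step 20: find(5) -> no change; set of 5 is {1, 4, 5, 10, 11}
Step 21: find(7) -> no change; set of 7 is {0, 2, 6, 7, 8, 9}
Component of 8: {0, 2, 6, 7, 8, 9}

Answer: 0, 2, 6, 7, 8, 9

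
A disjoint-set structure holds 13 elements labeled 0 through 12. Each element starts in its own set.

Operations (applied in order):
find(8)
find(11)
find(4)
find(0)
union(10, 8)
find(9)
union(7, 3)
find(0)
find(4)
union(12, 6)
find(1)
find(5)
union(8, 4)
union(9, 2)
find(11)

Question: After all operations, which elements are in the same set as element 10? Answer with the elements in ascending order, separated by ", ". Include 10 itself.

Answer: 4, 8, 10

Derivation:
Step 1: find(8) -> no change; set of 8 is {8}
Step 2: find(11) -> no change; set of 11 is {11}
Step 3: find(4) -> no change; set of 4 is {4}
Step 4: find(0) -> no change; set of 0 is {0}
Step 5: union(10, 8) -> merged; set of 10 now {8, 10}
Step 6: find(9) -> no change; set of 9 is {9}
Step 7: union(7, 3) -> merged; set of 7 now {3, 7}
Step 8: find(0) -> no change; set of 0 is {0}
Step 9: find(4) -> no change; set of 4 is {4}
Step 10: union(12, 6) -> merged; set of 12 now {6, 12}
Step 11: find(1) -> no change; set of 1 is {1}
Step 12: find(5) -> no change; set of 5 is {5}
Step 13: union(8, 4) -> merged; set of 8 now {4, 8, 10}
Step 14: union(9, 2) -> merged; set of 9 now {2, 9}
Step 15: find(11) -> no change; set of 11 is {11}
Component of 10: {4, 8, 10}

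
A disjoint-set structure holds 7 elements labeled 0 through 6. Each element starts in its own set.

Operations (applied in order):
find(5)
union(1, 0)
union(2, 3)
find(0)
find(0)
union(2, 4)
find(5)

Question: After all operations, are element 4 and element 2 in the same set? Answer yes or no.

Answer: yes

Derivation:
Step 1: find(5) -> no change; set of 5 is {5}
Step 2: union(1, 0) -> merged; set of 1 now {0, 1}
Step 3: union(2, 3) -> merged; set of 2 now {2, 3}
Step 4: find(0) -> no change; set of 0 is {0, 1}
Step 5: find(0) -> no change; set of 0 is {0, 1}
Step 6: union(2, 4) -> merged; set of 2 now {2, 3, 4}
Step 7: find(5) -> no change; set of 5 is {5}
Set of 4: {2, 3, 4}; 2 is a member.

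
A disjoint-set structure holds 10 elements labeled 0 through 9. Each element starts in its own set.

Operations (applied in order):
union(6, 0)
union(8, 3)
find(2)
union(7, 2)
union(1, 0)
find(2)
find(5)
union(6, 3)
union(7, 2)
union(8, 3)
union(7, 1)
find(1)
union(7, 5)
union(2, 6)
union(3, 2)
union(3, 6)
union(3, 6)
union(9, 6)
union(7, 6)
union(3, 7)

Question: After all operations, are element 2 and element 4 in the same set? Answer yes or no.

Step 1: union(6, 0) -> merged; set of 6 now {0, 6}
Step 2: union(8, 3) -> merged; set of 8 now {3, 8}
Step 3: find(2) -> no change; set of 2 is {2}
Step 4: union(7, 2) -> merged; set of 7 now {2, 7}
Step 5: union(1, 0) -> merged; set of 1 now {0, 1, 6}
Step 6: find(2) -> no change; set of 2 is {2, 7}
Step 7: find(5) -> no change; set of 5 is {5}
Step 8: union(6, 3) -> merged; set of 6 now {0, 1, 3, 6, 8}
Step 9: union(7, 2) -> already same set; set of 7 now {2, 7}
Step 10: union(8, 3) -> already same set; set of 8 now {0, 1, 3, 6, 8}
Step 11: union(7, 1) -> merged; set of 7 now {0, 1, 2, 3, 6, 7, 8}
Step 12: find(1) -> no change; set of 1 is {0, 1, 2, 3, 6, 7, 8}
Step 13: union(7, 5) -> merged; set of 7 now {0, 1, 2, 3, 5, 6, 7, 8}
Step 14: union(2, 6) -> already same set; set of 2 now {0, 1, 2, 3, 5, 6, 7, 8}
Step 15: union(3, 2) -> already same set; set of 3 now {0, 1, 2, 3, 5, 6, 7, 8}
Step 16: union(3, 6) -> already same set; set of 3 now {0, 1, 2, 3, 5, 6, 7, 8}
Step 17: union(3, 6) -> already same set; set of 3 now {0, 1, 2, 3, 5, 6, 7, 8}
Step 18: union(9, 6) -> merged; set of 9 now {0, 1, 2, 3, 5, 6, 7, 8, 9}
Step 19: union(7, 6) -> already same set; set of 7 now {0, 1, 2, 3, 5, 6, 7, 8, 9}
Step 20: union(3, 7) -> already same set; set of 3 now {0, 1, 2, 3, 5, 6, 7, 8, 9}
Set of 2: {0, 1, 2, 3, 5, 6, 7, 8, 9}; 4 is not a member.

Answer: no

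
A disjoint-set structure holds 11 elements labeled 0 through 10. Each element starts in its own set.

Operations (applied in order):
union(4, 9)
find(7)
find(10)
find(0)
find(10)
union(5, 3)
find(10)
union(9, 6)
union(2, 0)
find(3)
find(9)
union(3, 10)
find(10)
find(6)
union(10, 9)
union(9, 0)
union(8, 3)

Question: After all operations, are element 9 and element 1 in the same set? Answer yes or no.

Answer: no

Derivation:
Step 1: union(4, 9) -> merged; set of 4 now {4, 9}
Step 2: find(7) -> no change; set of 7 is {7}
Step 3: find(10) -> no change; set of 10 is {10}
Step 4: find(0) -> no change; set of 0 is {0}
Step 5: find(10) -> no change; set of 10 is {10}
Step 6: union(5, 3) -> merged; set of 5 now {3, 5}
Step 7: find(10) -> no change; set of 10 is {10}
Step 8: union(9, 6) -> merged; set of 9 now {4, 6, 9}
Step 9: union(2, 0) -> merged; set of 2 now {0, 2}
Step 10: find(3) -> no change; set of 3 is {3, 5}
Step 11: find(9) -> no change; set of 9 is {4, 6, 9}
Step 12: union(3, 10) -> merged; set of 3 now {3, 5, 10}
Step 13: find(10) -> no change; set of 10 is {3, 5, 10}
Step 14: find(6) -> no change; set of 6 is {4, 6, 9}
Step 15: union(10, 9) -> merged; set of 10 now {3, 4, 5, 6, 9, 10}
Step 16: union(9, 0) -> merged; set of 9 now {0, 2, 3, 4, 5, 6, 9, 10}
Step 17: union(8, 3) -> merged; set of 8 now {0, 2, 3, 4, 5, 6, 8, 9, 10}
Set of 9: {0, 2, 3, 4, 5, 6, 8, 9, 10}; 1 is not a member.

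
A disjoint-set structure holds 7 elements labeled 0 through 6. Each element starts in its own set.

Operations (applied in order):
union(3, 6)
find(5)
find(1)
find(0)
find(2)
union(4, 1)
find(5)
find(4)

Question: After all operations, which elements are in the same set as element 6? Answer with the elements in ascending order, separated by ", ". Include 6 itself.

Answer: 3, 6

Derivation:
Step 1: union(3, 6) -> merged; set of 3 now {3, 6}
Step 2: find(5) -> no change; set of 5 is {5}
Step 3: find(1) -> no change; set of 1 is {1}
Step 4: find(0) -> no change; set of 0 is {0}
Step 5: find(2) -> no change; set of 2 is {2}
Step 6: union(4, 1) -> merged; set of 4 now {1, 4}
Step 7: find(5) -> no change; set of 5 is {5}
Step 8: find(4) -> no change; set of 4 is {1, 4}
Component of 6: {3, 6}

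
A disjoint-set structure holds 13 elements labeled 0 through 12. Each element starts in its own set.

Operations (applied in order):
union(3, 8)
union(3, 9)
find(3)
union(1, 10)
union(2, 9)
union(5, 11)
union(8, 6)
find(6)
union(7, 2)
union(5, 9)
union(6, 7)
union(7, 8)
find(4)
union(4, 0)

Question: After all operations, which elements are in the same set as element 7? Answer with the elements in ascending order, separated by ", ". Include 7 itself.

Answer: 2, 3, 5, 6, 7, 8, 9, 11

Derivation:
Step 1: union(3, 8) -> merged; set of 3 now {3, 8}
Step 2: union(3, 9) -> merged; set of 3 now {3, 8, 9}
Step 3: find(3) -> no change; set of 3 is {3, 8, 9}
Step 4: union(1, 10) -> merged; set of 1 now {1, 10}
Step 5: union(2, 9) -> merged; set of 2 now {2, 3, 8, 9}
Step 6: union(5, 11) -> merged; set of 5 now {5, 11}
Step 7: union(8, 6) -> merged; set of 8 now {2, 3, 6, 8, 9}
Step 8: find(6) -> no change; set of 6 is {2, 3, 6, 8, 9}
Step 9: union(7, 2) -> merged; set of 7 now {2, 3, 6, 7, 8, 9}
Step 10: union(5, 9) -> merged; set of 5 now {2, 3, 5, 6, 7, 8, 9, 11}
Step 11: union(6, 7) -> already same set; set of 6 now {2, 3, 5, 6, 7, 8, 9, 11}
Step 12: union(7, 8) -> already same set; set of 7 now {2, 3, 5, 6, 7, 8, 9, 11}
Step 13: find(4) -> no change; set of 4 is {4}
Step 14: union(4, 0) -> merged; set of 4 now {0, 4}
Component of 7: {2, 3, 5, 6, 7, 8, 9, 11}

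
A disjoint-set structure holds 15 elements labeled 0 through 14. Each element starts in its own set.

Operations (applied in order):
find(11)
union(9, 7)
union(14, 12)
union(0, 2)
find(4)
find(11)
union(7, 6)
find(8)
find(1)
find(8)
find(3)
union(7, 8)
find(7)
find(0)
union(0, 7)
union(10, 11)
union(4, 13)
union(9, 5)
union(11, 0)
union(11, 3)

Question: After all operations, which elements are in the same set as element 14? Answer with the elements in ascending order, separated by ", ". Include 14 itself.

Answer: 12, 14

Derivation:
Step 1: find(11) -> no change; set of 11 is {11}
Step 2: union(9, 7) -> merged; set of 9 now {7, 9}
Step 3: union(14, 12) -> merged; set of 14 now {12, 14}
Step 4: union(0, 2) -> merged; set of 0 now {0, 2}
Step 5: find(4) -> no change; set of 4 is {4}
Step 6: find(11) -> no change; set of 11 is {11}
Step 7: union(7, 6) -> merged; set of 7 now {6, 7, 9}
Step 8: find(8) -> no change; set of 8 is {8}
Step 9: find(1) -> no change; set of 1 is {1}
Step 10: find(8) -> no change; set of 8 is {8}
Step 11: find(3) -> no change; set of 3 is {3}
Step 12: union(7, 8) -> merged; set of 7 now {6, 7, 8, 9}
Step 13: find(7) -> no change; set of 7 is {6, 7, 8, 9}
Step 14: find(0) -> no change; set of 0 is {0, 2}
Step 15: union(0, 7) -> merged; set of 0 now {0, 2, 6, 7, 8, 9}
Step 16: union(10, 11) -> merged; set of 10 now {10, 11}
Step 17: union(4, 13) -> merged; set of 4 now {4, 13}
Step 18: union(9, 5) -> merged; set of 9 now {0, 2, 5, 6, 7, 8, 9}
Step 19: union(11, 0) -> merged; set of 11 now {0, 2, 5, 6, 7, 8, 9, 10, 11}
Step 20: union(11, 3) -> merged; set of 11 now {0, 2, 3, 5, 6, 7, 8, 9, 10, 11}
Component of 14: {12, 14}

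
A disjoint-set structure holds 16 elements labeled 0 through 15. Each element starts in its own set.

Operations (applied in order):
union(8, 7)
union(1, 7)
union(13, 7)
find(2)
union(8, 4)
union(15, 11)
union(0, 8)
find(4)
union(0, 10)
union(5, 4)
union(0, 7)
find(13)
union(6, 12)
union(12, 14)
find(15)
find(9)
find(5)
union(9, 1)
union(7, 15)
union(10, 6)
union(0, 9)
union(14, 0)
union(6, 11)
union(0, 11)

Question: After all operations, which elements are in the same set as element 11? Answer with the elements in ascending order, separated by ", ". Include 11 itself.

Step 1: union(8, 7) -> merged; set of 8 now {7, 8}
Step 2: union(1, 7) -> merged; set of 1 now {1, 7, 8}
Step 3: union(13, 7) -> merged; set of 13 now {1, 7, 8, 13}
Step 4: find(2) -> no change; set of 2 is {2}
Step 5: union(8, 4) -> merged; set of 8 now {1, 4, 7, 8, 13}
Step 6: union(15, 11) -> merged; set of 15 now {11, 15}
Step 7: union(0, 8) -> merged; set of 0 now {0, 1, 4, 7, 8, 13}
Step 8: find(4) -> no change; set of 4 is {0, 1, 4, 7, 8, 13}
Step 9: union(0, 10) -> merged; set of 0 now {0, 1, 4, 7, 8, 10, 13}
Step 10: union(5, 4) -> merged; set of 5 now {0, 1, 4, 5, 7, 8, 10, 13}
Step 11: union(0, 7) -> already same set; set of 0 now {0, 1, 4, 5, 7, 8, 10, 13}
Step 12: find(13) -> no change; set of 13 is {0, 1, 4, 5, 7, 8, 10, 13}
Step 13: union(6, 12) -> merged; set of 6 now {6, 12}
Step 14: union(12, 14) -> merged; set of 12 now {6, 12, 14}
Step 15: find(15) -> no change; set of 15 is {11, 15}
Step 16: find(9) -> no change; set of 9 is {9}
Step 17: find(5) -> no change; set of 5 is {0, 1, 4, 5, 7, 8, 10, 13}
Step 18: union(9, 1) -> merged; set of 9 now {0, 1, 4, 5, 7, 8, 9, 10, 13}
Step 19: union(7, 15) -> merged; set of 7 now {0, 1, 4, 5, 7, 8, 9, 10, 11, 13, 15}
Step 20: union(10, 6) -> merged; set of 10 now {0, 1, 4, 5, 6, 7, 8, 9, 10, 11, 12, 13, 14, 15}
Step 21: union(0, 9) -> already same set; set of 0 now {0, 1, 4, 5, 6, 7, 8, 9, 10, 11, 12, 13, 14, 15}
Step 22: union(14, 0) -> already same set; set of 14 now {0, 1, 4, 5, 6, 7, 8, 9, 10, 11, 12, 13, 14, 15}
Step 23: union(6, 11) -> already same set; set of 6 now {0, 1, 4, 5, 6, 7, 8, 9, 10, 11, 12, 13, 14, 15}
Step 24: union(0, 11) -> already same set; set of 0 now {0, 1, 4, 5, 6, 7, 8, 9, 10, 11, 12, 13, 14, 15}
Component of 11: {0, 1, 4, 5, 6, 7, 8, 9, 10, 11, 12, 13, 14, 15}

Answer: 0, 1, 4, 5, 6, 7, 8, 9, 10, 11, 12, 13, 14, 15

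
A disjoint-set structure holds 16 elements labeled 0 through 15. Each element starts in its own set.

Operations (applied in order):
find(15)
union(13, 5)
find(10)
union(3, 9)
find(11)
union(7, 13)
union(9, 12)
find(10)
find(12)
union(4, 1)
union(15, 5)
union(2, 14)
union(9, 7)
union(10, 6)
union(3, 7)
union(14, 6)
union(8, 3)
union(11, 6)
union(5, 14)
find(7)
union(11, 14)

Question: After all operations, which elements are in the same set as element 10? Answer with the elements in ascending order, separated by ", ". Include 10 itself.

Step 1: find(15) -> no change; set of 15 is {15}
Step 2: union(13, 5) -> merged; set of 13 now {5, 13}
Step 3: find(10) -> no change; set of 10 is {10}
Step 4: union(3, 9) -> merged; set of 3 now {3, 9}
Step 5: find(11) -> no change; set of 11 is {11}
Step 6: union(7, 13) -> merged; set of 7 now {5, 7, 13}
Step 7: union(9, 12) -> merged; set of 9 now {3, 9, 12}
Step 8: find(10) -> no change; set of 10 is {10}
Step 9: find(12) -> no change; set of 12 is {3, 9, 12}
Step 10: union(4, 1) -> merged; set of 4 now {1, 4}
Step 11: union(15, 5) -> merged; set of 15 now {5, 7, 13, 15}
Step 12: union(2, 14) -> merged; set of 2 now {2, 14}
Step 13: union(9, 7) -> merged; set of 9 now {3, 5, 7, 9, 12, 13, 15}
Step 14: union(10, 6) -> merged; set of 10 now {6, 10}
Step 15: union(3, 7) -> already same set; set of 3 now {3, 5, 7, 9, 12, 13, 15}
Step 16: union(14, 6) -> merged; set of 14 now {2, 6, 10, 14}
Step 17: union(8, 3) -> merged; set of 8 now {3, 5, 7, 8, 9, 12, 13, 15}
Step 18: union(11, 6) -> merged; set of 11 now {2, 6, 10, 11, 14}
Step 19: union(5, 14) -> merged; set of 5 now {2, 3, 5, 6, 7, 8, 9, 10, 11, 12, 13, 14, 15}
Step 20: find(7) -> no change; set of 7 is {2, 3, 5, 6, 7, 8, 9, 10, 11, 12, 13, 14, 15}
Step 21: union(11, 14) -> already same set; set of 11 now {2, 3, 5, 6, 7, 8, 9, 10, 11, 12, 13, 14, 15}
Component of 10: {2, 3, 5, 6, 7, 8, 9, 10, 11, 12, 13, 14, 15}

Answer: 2, 3, 5, 6, 7, 8, 9, 10, 11, 12, 13, 14, 15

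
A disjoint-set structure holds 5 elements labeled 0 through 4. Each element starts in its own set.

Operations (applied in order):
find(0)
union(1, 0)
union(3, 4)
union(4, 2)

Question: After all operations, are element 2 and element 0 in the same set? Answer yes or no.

Answer: no

Derivation:
Step 1: find(0) -> no change; set of 0 is {0}
Step 2: union(1, 0) -> merged; set of 1 now {0, 1}
Step 3: union(3, 4) -> merged; set of 3 now {3, 4}
Step 4: union(4, 2) -> merged; set of 4 now {2, 3, 4}
Set of 2: {2, 3, 4}; 0 is not a member.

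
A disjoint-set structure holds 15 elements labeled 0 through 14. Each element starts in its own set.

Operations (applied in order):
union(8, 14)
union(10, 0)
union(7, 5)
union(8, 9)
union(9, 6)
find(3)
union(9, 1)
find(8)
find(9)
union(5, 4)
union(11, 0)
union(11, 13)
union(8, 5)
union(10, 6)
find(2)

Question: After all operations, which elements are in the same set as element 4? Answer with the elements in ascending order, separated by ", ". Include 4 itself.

Step 1: union(8, 14) -> merged; set of 8 now {8, 14}
Step 2: union(10, 0) -> merged; set of 10 now {0, 10}
Step 3: union(7, 5) -> merged; set of 7 now {5, 7}
Step 4: union(8, 9) -> merged; set of 8 now {8, 9, 14}
Step 5: union(9, 6) -> merged; set of 9 now {6, 8, 9, 14}
Step 6: find(3) -> no change; set of 3 is {3}
Step 7: union(9, 1) -> merged; set of 9 now {1, 6, 8, 9, 14}
Step 8: find(8) -> no change; set of 8 is {1, 6, 8, 9, 14}
Step 9: find(9) -> no change; set of 9 is {1, 6, 8, 9, 14}
Step 10: union(5, 4) -> merged; set of 5 now {4, 5, 7}
Step 11: union(11, 0) -> merged; set of 11 now {0, 10, 11}
Step 12: union(11, 13) -> merged; set of 11 now {0, 10, 11, 13}
Step 13: union(8, 5) -> merged; set of 8 now {1, 4, 5, 6, 7, 8, 9, 14}
Step 14: union(10, 6) -> merged; set of 10 now {0, 1, 4, 5, 6, 7, 8, 9, 10, 11, 13, 14}
Step 15: find(2) -> no change; set of 2 is {2}
Component of 4: {0, 1, 4, 5, 6, 7, 8, 9, 10, 11, 13, 14}

Answer: 0, 1, 4, 5, 6, 7, 8, 9, 10, 11, 13, 14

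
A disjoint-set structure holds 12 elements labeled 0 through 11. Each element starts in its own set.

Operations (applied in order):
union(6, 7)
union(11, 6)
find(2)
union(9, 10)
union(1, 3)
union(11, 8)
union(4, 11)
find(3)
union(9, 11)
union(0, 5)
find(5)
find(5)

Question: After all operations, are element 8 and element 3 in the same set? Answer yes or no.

Step 1: union(6, 7) -> merged; set of 6 now {6, 7}
Step 2: union(11, 6) -> merged; set of 11 now {6, 7, 11}
Step 3: find(2) -> no change; set of 2 is {2}
Step 4: union(9, 10) -> merged; set of 9 now {9, 10}
Step 5: union(1, 3) -> merged; set of 1 now {1, 3}
Step 6: union(11, 8) -> merged; set of 11 now {6, 7, 8, 11}
Step 7: union(4, 11) -> merged; set of 4 now {4, 6, 7, 8, 11}
Step 8: find(3) -> no change; set of 3 is {1, 3}
Step 9: union(9, 11) -> merged; set of 9 now {4, 6, 7, 8, 9, 10, 11}
Step 10: union(0, 5) -> merged; set of 0 now {0, 5}
Step 11: find(5) -> no change; set of 5 is {0, 5}
Step 12: find(5) -> no change; set of 5 is {0, 5}
Set of 8: {4, 6, 7, 8, 9, 10, 11}; 3 is not a member.

Answer: no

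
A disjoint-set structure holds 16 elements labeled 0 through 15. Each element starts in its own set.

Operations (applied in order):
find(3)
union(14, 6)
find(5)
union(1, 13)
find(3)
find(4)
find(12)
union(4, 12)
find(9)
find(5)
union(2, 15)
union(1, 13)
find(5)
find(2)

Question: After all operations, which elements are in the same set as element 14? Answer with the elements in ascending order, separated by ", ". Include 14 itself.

Step 1: find(3) -> no change; set of 3 is {3}
Step 2: union(14, 6) -> merged; set of 14 now {6, 14}
Step 3: find(5) -> no change; set of 5 is {5}
Step 4: union(1, 13) -> merged; set of 1 now {1, 13}
Step 5: find(3) -> no change; set of 3 is {3}
Step 6: find(4) -> no change; set of 4 is {4}
Step 7: find(12) -> no change; set of 12 is {12}
Step 8: union(4, 12) -> merged; set of 4 now {4, 12}
Step 9: find(9) -> no change; set of 9 is {9}
Step 10: find(5) -> no change; set of 5 is {5}
Step 11: union(2, 15) -> merged; set of 2 now {2, 15}
Step 12: union(1, 13) -> already same set; set of 1 now {1, 13}
Step 13: find(5) -> no change; set of 5 is {5}
Step 14: find(2) -> no change; set of 2 is {2, 15}
Component of 14: {6, 14}

Answer: 6, 14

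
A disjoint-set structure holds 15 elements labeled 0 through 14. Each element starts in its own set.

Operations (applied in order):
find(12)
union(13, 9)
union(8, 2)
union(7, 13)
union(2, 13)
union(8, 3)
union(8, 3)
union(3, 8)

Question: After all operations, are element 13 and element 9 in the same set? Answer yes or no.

Answer: yes

Derivation:
Step 1: find(12) -> no change; set of 12 is {12}
Step 2: union(13, 9) -> merged; set of 13 now {9, 13}
Step 3: union(8, 2) -> merged; set of 8 now {2, 8}
Step 4: union(7, 13) -> merged; set of 7 now {7, 9, 13}
Step 5: union(2, 13) -> merged; set of 2 now {2, 7, 8, 9, 13}
Step 6: union(8, 3) -> merged; set of 8 now {2, 3, 7, 8, 9, 13}
Step 7: union(8, 3) -> already same set; set of 8 now {2, 3, 7, 8, 9, 13}
Step 8: union(3, 8) -> already same set; set of 3 now {2, 3, 7, 8, 9, 13}
Set of 13: {2, 3, 7, 8, 9, 13}; 9 is a member.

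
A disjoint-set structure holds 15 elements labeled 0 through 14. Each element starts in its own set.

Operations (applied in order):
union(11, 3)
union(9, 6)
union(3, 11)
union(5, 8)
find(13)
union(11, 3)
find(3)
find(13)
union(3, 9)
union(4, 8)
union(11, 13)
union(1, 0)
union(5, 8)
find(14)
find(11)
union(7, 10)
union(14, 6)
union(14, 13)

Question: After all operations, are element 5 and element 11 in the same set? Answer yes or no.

Answer: no

Derivation:
Step 1: union(11, 3) -> merged; set of 11 now {3, 11}
Step 2: union(9, 6) -> merged; set of 9 now {6, 9}
Step 3: union(3, 11) -> already same set; set of 3 now {3, 11}
Step 4: union(5, 8) -> merged; set of 5 now {5, 8}
Step 5: find(13) -> no change; set of 13 is {13}
Step 6: union(11, 3) -> already same set; set of 11 now {3, 11}
Step 7: find(3) -> no change; set of 3 is {3, 11}
Step 8: find(13) -> no change; set of 13 is {13}
Step 9: union(3, 9) -> merged; set of 3 now {3, 6, 9, 11}
Step 10: union(4, 8) -> merged; set of 4 now {4, 5, 8}
Step 11: union(11, 13) -> merged; set of 11 now {3, 6, 9, 11, 13}
Step 12: union(1, 0) -> merged; set of 1 now {0, 1}
Step 13: union(5, 8) -> already same set; set of 5 now {4, 5, 8}
Step 14: find(14) -> no change; set of 14 is {14}
Step 15: find(11) -> no change; set of 11 is {3, 6, 9, 11, 13}
Step 16: union(7, 10) -> merged; set of 7 now {7, 10}
Step 17: union(14, 6) -> merged; set of 14 now {3, 6, 9, 11, 13, 14}
Step 18: union(14, 13) -> already same set; set of 14 now {3, 6, 9, 11, 13, 14}
Set of 5: {4, 5, 8}; 11 is not a member.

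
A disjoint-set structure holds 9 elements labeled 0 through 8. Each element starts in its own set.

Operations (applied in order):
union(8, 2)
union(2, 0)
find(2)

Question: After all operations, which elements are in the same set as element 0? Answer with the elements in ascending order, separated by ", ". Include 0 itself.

Answer: 0, 2, 8

Derivation:
Step 1: union(8, 2) -> merged; set of 8 now {2, 8}
Step 2: union(2, 0) -> merged; set of 2 now {0, 2, 8}
Step 3: find(2) -> no change; set of 2 is {0, 2, 8}
Component of 0: {0, 2, 8}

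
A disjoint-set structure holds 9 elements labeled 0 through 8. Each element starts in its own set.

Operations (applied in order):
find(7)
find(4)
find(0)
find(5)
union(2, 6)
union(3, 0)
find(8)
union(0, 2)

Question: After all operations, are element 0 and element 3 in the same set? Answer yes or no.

Answer: yes

Derivation:
Step 1: find(7) -> no change; set of 7 is {7}
Step 2: find(4) -> no change; set of 4 is {4}
Step 3: find(0) -> no change; set of 0 is {0}
Step 4: find(5) -> no change; set of 5 is {5}
Step 5: union(2, 6) -> merged; set of 2 now {2, 6}
Step 6: union(3, 0) -> merged; set of 3 now {0, 3}
Step 7: find(8) -> no change; set of 8 is {8}
Step 8: union(0, 2) -> merged; set of 0 now {0, 2, 3, 6}
Set of 0: {0, 2, 3, 6}; 3 is a member.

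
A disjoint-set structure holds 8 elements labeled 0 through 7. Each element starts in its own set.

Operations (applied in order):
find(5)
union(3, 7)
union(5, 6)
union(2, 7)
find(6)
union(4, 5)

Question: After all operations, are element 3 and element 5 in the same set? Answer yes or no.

Step 1: find(5) -> no change; set of 5 is {5}
Step 2: union(3, 7) -> merged; set of 3 now {3, 7}
Step 3: union(5, 6) -> merged; set of 5 now {5, 6}
Step 4: union(2, 7) -> merged; set of 2 now {2, 3, 7}
Step 5: find(6) -> no change; set of 6 is {5, 6}
Step 6: union(4, 5) -> merged; set of 4 now {4, 5, 6}
Set of 3: {2, 3, 7}; 5 is not a member.

Answer: no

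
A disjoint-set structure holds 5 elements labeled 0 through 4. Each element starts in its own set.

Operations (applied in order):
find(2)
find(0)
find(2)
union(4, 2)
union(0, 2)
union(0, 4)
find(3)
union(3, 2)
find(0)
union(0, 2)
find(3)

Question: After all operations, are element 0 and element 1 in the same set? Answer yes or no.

Answer: no

Derivation:
Step 1: find(2) -> no change; set of 2 is {2}
Step 2: find(0) -> no change; set of 0 is {0}
Step 3: find(2) -> no change; set of 2 is {2}
Step 4: union(4, 2) -> merged; set of 4 now {2, 4}
Step 5: union(0, 2) -> merged; set of 0 now {0, 2, 4}
Step 6: union(0, 4) -> already same set; set of 0 now {0, 2, 4}
Step 7: find(3) -> no change; set of 3 is {3}
Step 8: union(3, 2) -> merged; set of 3 now {0, 2, 3, 4}
Step 9: find(0) -> no change; set of 0 is {0, 2, 3, 4}
Step 10: union(0, 2) -> already same set; set of 0 now {0, 2, 3, 4}
Step 11: find(3) -> no change; set of 3 is {0, 2, 3, 4}
Set of 0: {0, 2, 3, 4}; 1 is not a member.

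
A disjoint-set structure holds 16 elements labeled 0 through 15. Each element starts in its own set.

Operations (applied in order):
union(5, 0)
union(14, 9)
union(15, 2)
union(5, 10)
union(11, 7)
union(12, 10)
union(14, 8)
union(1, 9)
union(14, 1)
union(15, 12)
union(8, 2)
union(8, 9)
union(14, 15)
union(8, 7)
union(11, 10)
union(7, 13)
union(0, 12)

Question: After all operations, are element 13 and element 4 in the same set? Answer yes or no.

Step 1: union(5, 0) -> merged; set of 5 now {0, 5}
Step 2: union(14, 9) -> merged; set of 14 now {9, 14}
Step 3: union(15, 2) -> merged; set of 15 now {2, 15}
Step 4: union(5, 10) -> merged; set of 5 now {0, 5, 10}
Step 5: union(11, 7) -> merged; set of 11 now {7, 11}
Step 6: union(12, 10) -> merged; set of 12 now {0, 5, 10, 12}
Step 7: union(14, 8) -> merged; set of 14 now {8, 9, 14}
Step 8: union(1, 9) -> merged; set of 1 now {1, 8, 9, 14}
Step 9: union(14, 1) -> already same set; set of 14 now {1, 8, 9, 14}
Step 10: union(15, 12) -> merged; set of 15 now {0, 2, 5, 10, 12, 15}
Step 11: union(8, 2) -> merged; set of 8 now {0, 1, 2, 5, 8, 9, 10, 12, 14, 15}
Step 12: union(8, 9) -> already same set; set of 8 now {0, 1, 2, 5, 8, 9, 10, 12, 14, 15}
Step 13: union(14, 15) -> already same set; set of 14 now {0, 1, 2, 5, 8, 9, 10, 12, 14, 15}
Step 14: union(8, 7) -> merged; set of 8 now {0, 1, 2, 5, 7, 8, 9, 10, 11, 12, 14, 15}
Step 15: union(11, 10) -> already same set; set of 11 now {0, 1, 2, 5, 7, 8, 9, 10, 11, 12, 14, 15}
Step 16: union(7, 13) -> merged; set of 7 now {0, 1, 2, 5, 7, 8, 9, 10, 11, 12, 13, 14, 15}
Step 17: union(0, 12) -> already same set; set of 0 now {0, 1, 2, 5, 7, 8, 9, 10, 11, 12, 13, 14, 15}
Set of 13: {0, 1, 2, 5, 7, 8, 9, 10, 11, 12, 13, 14, 15}; 4 is not a member.

Answer: no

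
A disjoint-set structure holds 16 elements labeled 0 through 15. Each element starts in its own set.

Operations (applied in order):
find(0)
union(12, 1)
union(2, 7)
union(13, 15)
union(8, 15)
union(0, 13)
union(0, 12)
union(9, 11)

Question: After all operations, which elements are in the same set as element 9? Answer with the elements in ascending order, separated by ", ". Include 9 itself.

Step 1: find(0) -> no change; set of 0 is {0}
Step 2: union(12, 1) -> merged; set of 12 now {1, 12}
Step 3: union(2, 7) -> merged; set of 2 now {2, 7}
Step 4: union(13, 15) -> merged; set of 13 now {13, 15}
Step 5: union(8, 15) -> merged; set of 8 now {8, 13, 15}
Step 6: union(0, 13) -> merged; set of 0 now {0, 8, 13, 15}
Step 7: union(0, 12) -> merged; set of 0 now {0, 1, 8, 12, 13, 15}
Step 8: union(9, 11) -> merged; set of 9 now {9, 11}
Component of 9: {9, 11}

Answer: 9, 11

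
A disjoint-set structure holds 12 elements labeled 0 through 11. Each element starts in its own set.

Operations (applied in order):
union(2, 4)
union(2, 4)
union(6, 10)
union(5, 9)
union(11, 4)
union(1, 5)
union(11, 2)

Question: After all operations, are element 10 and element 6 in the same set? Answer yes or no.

Answer: yes

Derivation:
Step 1: union(2, 4) -> merged; set of 2 now {2, 4}
Step 2: union(2, 4) -> already same set; set of 2 now {2, 4}
Step 3: union(6, 10) -> merged; set of 6 now {6, 10}
Step 4: union(5, 9) -> merged; set of 5 now {5, 9}
Step 5: union(11, 4) -> merged; set of 11 now {2, 4, 11}
Step 6: union(1, 5) -> merged; set of 1 now {1, 5, 9}
Step 7: union(11, 2) -> already same set; set of 11 now {2, 4, 11}
Set of 10: {6, 10}; 6 is a member.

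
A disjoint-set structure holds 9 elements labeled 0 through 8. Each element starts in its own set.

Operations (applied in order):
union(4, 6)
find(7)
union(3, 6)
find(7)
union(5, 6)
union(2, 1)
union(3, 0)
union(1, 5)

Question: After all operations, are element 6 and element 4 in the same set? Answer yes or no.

Step 1: union(4, 6) -> merged; set of 4 now {4, 6}
Step 2: find(7) -> no change; set of 7 is {7}
Step 3: union(3, 6) -> merged; set of 3 now {3, 4, 6}
Step 4: find(7) -> no change; set of 7 is {7}
Step 5: union(5, 6) -> merged; set of 5 now {3, 4, 5, 6}
Step 6: union(2, 1) -> merged; set of 2 now {1, 2}
Step 7: union(3, 0) -> merged; set of 3 now {0, 3, 4, 5, 6}
Step 8: union(1, 5) -> merged; set of 1 now {0, 1, 2, 3, 4, 5, 6}
Set of 6: {0, 1, 2, 3, 4, 5, 6}; 4 is a member.

Answer: yes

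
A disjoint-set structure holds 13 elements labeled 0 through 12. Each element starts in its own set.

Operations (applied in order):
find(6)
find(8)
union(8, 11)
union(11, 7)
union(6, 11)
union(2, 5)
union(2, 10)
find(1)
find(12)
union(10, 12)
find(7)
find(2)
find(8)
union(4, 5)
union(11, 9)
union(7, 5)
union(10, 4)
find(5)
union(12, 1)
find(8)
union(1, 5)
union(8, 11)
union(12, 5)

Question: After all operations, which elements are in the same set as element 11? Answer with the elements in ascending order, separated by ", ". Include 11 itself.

Answer: 1, 2, 4, 5, 6, 7, 8, 9, 10, 11, 12

Derivation:
Step 1: find(6) -> no change; set of 6 is {6}
Step 2: find(8) -> no change; set of 8 is {8}
Step 3: union(8, 11) -> merged; set of 8 now {8, 11}
Step 4: union(11, 7) -> merged; set of 11 now {7, 8, 11}
Step 5: union(6, 11) -> merged; set of 6 now {6, 7, 8, 11}
Step 6: union(2, 5) -> merged; set of 2 now {2, 5}
Step 7: union(2, 10) -> merged; set of 2 now {2, 5, 10}
Step 8: find(1) -> no change; set of 1 is {1}
Step 9: find(12) -> no change; set of 12 is {12}
Step 10: union(10, 12) -> merged; set of 10 now {2, 5, 10, 12}
Step 11: find(7) -> no change; set of 7 is {6, 7, 8, 11}
Step 12: find(2) -> no change; set of 2 is {2, 5, 10, 12}
Step 13: find(8) -> no change; set of 8 is {6, 7, 8, 11}
Step 14: union(4, 5) -> merged; set of 4 now {2, 4, 5, 10, 12}
Step 15: union(11, 9) -> merged; set of 11 now {6, 7, 8, 9, 11}
Step 16: union(7, 5) -> merged; set of 7 now {2, 4, 5, 6, 7, 8, 9, 10, 11, 12}
Step 17: union(10, 4) -> already same set; set of 10 now {2, 4, 5, 6, 7, 8, 9, 10, 11, 12}
Step 18: find(5) -> no change; set of 5 is {2, 4, 5, 6, 7, 8, 9, 10, 11, 12}
Step 19: union(12, 1) -> merged; set of 12 now {1, 2, 4, 5, 6, 7, 8, 9, 10, 11, 12}
Step 20: find(8) -> no change; set of 8 is {1, 2, 4, 5, 6, 7, 8, 9, 10, 11, 12}
Step 21: union(1, 5) -> already same set; set of 1 now {1, 2, 4, 5, 6, 7, 8, 9, 10, 11, 12}
Step 22: union(8, 11) -> already same set; set of 8 now {1, 2, 4, 5, 6, 7, 8, 9, 10, 11, 12}
Step 23: union(12, 5) -> already same set; set of 12 now {1, 2, 4, 5, 6, 7, 8, 9, 10, 11, 12}
Component of 11: {1, 2, 4, 5, 6, 7, 8, 9, 10, 11, 12}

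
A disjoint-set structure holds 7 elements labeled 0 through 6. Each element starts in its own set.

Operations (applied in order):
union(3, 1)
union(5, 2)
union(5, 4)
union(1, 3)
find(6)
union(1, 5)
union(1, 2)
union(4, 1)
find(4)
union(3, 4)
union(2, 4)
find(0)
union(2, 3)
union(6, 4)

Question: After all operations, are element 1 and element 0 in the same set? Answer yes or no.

Step 1: union(3, 1) -> merged; set of 3 now {1, 3}
Step 2: union(5, 2) -> merged; set of 5 now {2, 5}
Step 3: union(5, 4) -> merged; set of 5 now {2, 4, 5}
Step 4: union(1, 3) -> already same set; set of 1 now {1, 3}
Step 5: find(6) -> no change; set of 6 is {6}
Step 6: union(1, 5) -> merged; set of 1 now {1, 2, 3, 4, 5}
Step 7: union(1, 2) -> already same set; set of 1 now {1, 2, 3, 4, 5}
Step 8: union(4, 1) -> already same set; set of 4 now {1, 2, 3, 4, 5}
Step 9: find(4) -> no change; set of 4 is {1, 2, 3, 4, 5}
Step 10: union(3, 4) -> already same set; set of 3 now {1, 2, 3, 4, 5}
Step 11: union(2, 4) -> already same set; set of 2 now {1, 2, 3, 4, 5}
Step 12: find(0) -> no change; set of 0 is {0}
Step 13: union(2, 3) -> already same set; set of 2 now {1, 2, 3, 4, 5}
Step 14: union(6, 4) -> merged; set of 6 now {1, 2, 3, 4, 5, 6}
Set of 1: {1, 2, 3, 4, 5, 6}; 0 is not a member.

Answer: no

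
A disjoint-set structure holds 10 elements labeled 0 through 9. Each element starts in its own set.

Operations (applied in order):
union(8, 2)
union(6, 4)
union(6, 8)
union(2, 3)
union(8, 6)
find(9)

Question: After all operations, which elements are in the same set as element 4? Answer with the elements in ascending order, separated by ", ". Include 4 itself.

Answer: 2, 3, 4, 6, 8

Derivation:
Step 1: union(8, 2) -> merged; set of 8 now {2, 8}
Step 2: union(6, 4) -> merged; set of 6 now {4, 6}
Step 3: union(6, 8) -> merged; set of 6 now {2, 4, 6, 8}
Step 4: union(2, 3) -> merged; set of 2 now {2, 3, 4, 6, 8}
Step 5: union(8, 6) -> already same set; set of 8 now {2, 3, 4, 6, 8}
Step 6: find(9) -> no change; set of 9 is {9}
Component of 4: {2, 3, 4, 6, 8}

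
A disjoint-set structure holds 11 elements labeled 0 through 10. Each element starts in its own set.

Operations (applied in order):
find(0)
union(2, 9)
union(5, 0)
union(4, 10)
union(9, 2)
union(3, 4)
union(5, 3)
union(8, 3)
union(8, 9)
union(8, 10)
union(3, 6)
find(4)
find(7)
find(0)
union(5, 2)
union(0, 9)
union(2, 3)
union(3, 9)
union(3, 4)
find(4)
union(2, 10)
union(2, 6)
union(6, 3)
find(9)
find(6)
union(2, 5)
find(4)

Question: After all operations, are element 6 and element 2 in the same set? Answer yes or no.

Answer: yes

Derivation:
Step 1: find(0) -> no change; set of 0 is {0}
Step 2: union(2, 9) -> merged; set of 2 now {2, 9}
Step 3: union(5, 0) -> merged; set of 5 now {0, 5}
Step 4: union(4, 10) -> merged; set of 4 now {4, 10}
Step 5: union(9, 2) -> already same set; set of 9 now {2, 9}
Step 6: union(3, 4) -> merged; set of 3 now {3, 4, 10}
Step 7: union(5, 3) -> merged; set of 5 now {0, 3, 4, 5, 10}
Step 8: union(8, 3) -> merged; set of 8 now {0, 3, 4, 5, 8, 10}
Step 9: union(8, 9) -> merged; set of 8 now {0, 2, 3, 4, 5, 8, 9, 10}
Step 10: union(8, 10) -> already same set; set of 8 now {0, 2, 3, 4, 5, 8, 9, 10}
Step 11: union(3, 6) -> merged; set of 3 now {0, 2, 3, 4, 5, 6, 8, 9, 10}
Step 12: find(4) -> no change; set of 4 is {0, 2, 3, 4, 5, 6, 8, 9, 10}
Step 13: find(7) -> no change; set of 7 is {7}
Step 14: find(0) -> no change; set of 0 is {0, 2, 3, 4, 5, 6, 8, 9, 10}
Step 15: union(5, 2) -> already same set; set of 5 now {0, 2, 3, 4, 5, 6, 8, 9, 10}
Step 16: union(0, 9) -> already same set; set of 0 now {0, 2, 3, 4, 5, 6, 8, 9, 10}
Step 17: union(2, 3) -> already same set; set of 2 now {0, 2, 3, 4, 5, 6, 8, 9, 10}
Step 18: union(3, 9) -> already same set; set of 3 now {0, 2, 3, 4, 5, 6, 8, 9, 10}
Step 19: union(3, 4) -> already same set; set of 3 now {0, 2, 3, 4, 5, 6, 8, 9, 10}
Step 20: find(4) -> no change; set of 4 is {0, 2, 3, 4, 5, 6, 8, 9, 10}
Step 21: union(2, 10) -> already same set; set of 2 now {0, 2, 3, 4, 5, 6, 8, 9, 10}
Step 22: union(2, 6) -> already same set; set of 2 now {0, 2, 3, 4, 5, 6, 8, 9, 10}
Step 23: union(6, 3) -> already same set; set of 6 now {0, 2, 3, 4, 5, 6, 8, 9, 10}
Step 24: find(9) -> no change; set of 9 is {0, 2, 3, 4, 5, 6, 8, 9, 10}
Step 25: find(6) -> no change; set of 6 is {0, 2, 3, 4, 5, 6, 8, 9, 10}
Step 26: union(2, 5) -> already same set; set of 2 now {0, 2, 3, 4, 5, 6, 8, 9, 10}
Step 27: find(4) -> no change; set of 4 is {0, 2, 3, 4, 5, 6, 8, 9, 10}
Set of 6: {0, 2, 3, 4, 5, 6, 8, 9, 10}; 2 is a member.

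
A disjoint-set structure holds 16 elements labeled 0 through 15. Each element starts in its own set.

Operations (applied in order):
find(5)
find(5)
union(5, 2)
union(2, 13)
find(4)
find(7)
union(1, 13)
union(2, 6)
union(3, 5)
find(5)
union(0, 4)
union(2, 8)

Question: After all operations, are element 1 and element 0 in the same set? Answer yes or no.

Step 1: find(5) -> no change; set of 5 is {5}
Step 2: find(5) -> no change; set of 5 is {5}
Step 3: union(5, 2) -> merged; set of 5 now {2, 5}
Step 4: union(2, 13) -> merged; set of 2 now {2, 5, 13}
Step 5: find(4) -> no change; set of 4 is {4}
Step 6: find(7) -> no change; set of 7 is {7}
Step 7: union(1, 13) -> merged; set of 1 now {1, 2, 5, 13}
Step 8: union(2, 6) -> merged; set of 2 now {1, 2, 5, 6, 13}
Step 9: union(3, 5) -> merged; set of 3 now {1, 2, 3, 5, 6, 13}
Step 10: find(5) -> no change; set of 5 is {1, 2, 3, 5, 6, 13}
Step 11: union(0, 4) -> merged; set of 0 now {0, 4}
Step 12: union(2, 8) -> merged; set of 2 now {1, 2, 3, 5, 6, 8, 13}
Set of 1: {1, 2, 3, 5, 6, 8, 13}; 0 is not a member.

Answer: no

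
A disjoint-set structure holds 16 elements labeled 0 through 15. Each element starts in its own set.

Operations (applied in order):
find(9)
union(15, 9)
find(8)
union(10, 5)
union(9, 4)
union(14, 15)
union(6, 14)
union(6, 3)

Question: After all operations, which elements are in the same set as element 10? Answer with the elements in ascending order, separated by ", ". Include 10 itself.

Answer: 5, 10

Derivation:
Step 1: find(9) -> no change; set of 9 is {9}
Step 2: union(15, 9) -> merged; set of 15 now {9, 15}
Step 3: find(8) -> no change; set of 8 is {8}
Step 4: union(10, 5) -> merged; set of 10 now {5, 10}
Step 5: union(9, 4) -> merged; set of 9 now {4, 9, 15}
Step 6: union(14, 15) -> merged; set of 14 now {4, 9, 14, 15}
Step 7: union(6, 14) -> merged; set of 6 now {4, 6, 9, 14, 15}
Step 8: union(6, 3) -> merged; set of 6 now {3, 4, 6, 9, 14, 15}
Component of 10: {5, 10}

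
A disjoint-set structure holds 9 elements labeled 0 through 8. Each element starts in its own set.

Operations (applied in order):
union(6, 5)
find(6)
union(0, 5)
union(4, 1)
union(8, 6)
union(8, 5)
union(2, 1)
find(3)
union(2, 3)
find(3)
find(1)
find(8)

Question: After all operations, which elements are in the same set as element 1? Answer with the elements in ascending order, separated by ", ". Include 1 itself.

Answer: 1, 2, 3, 4

Derivation:
Step 1: union(6, 5) -> merged; set of 6 now {5, 6}
Step 2: find(6) -> no change; set of 6 is {5, 6}
Step 3: union(0, 5) -> merged; set of 0 now {0, 5, 6}
Step 4: union(4, 1) -> merged; set of 4 now {1, 4}
Step 5: union(8, 6) -> merged; set of 8 now {0, 5, 6, 8}
Step 6: union(8, 5) -> already same set; set of 8 now {0, 5, 6, 8}
Step 7: union(2, 1) -> merged; set of 2 now {1, 2, 4}
Step 8: find(3) -> no change; set of 3 is {3}
Step 9: union(2, 3) -> merged; set of 2 now {1, 2, 3, 4}
Step 10: find(3) -> no change; set of 3 is {1, 2, 3, 4}
Step 11: find(1) -> no change; set of 1 is {1, 2, 3, 4}
Step 12: find(8) -> no change; set of 8 is {0, 5, 6, 8}
Component of 1: {1, 2, 3, 4}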